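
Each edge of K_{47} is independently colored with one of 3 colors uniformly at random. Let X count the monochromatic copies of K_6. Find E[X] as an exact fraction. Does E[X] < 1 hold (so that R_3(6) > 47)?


E[X] = C(47, 6) · 3^{1 − 15} = 10737573 · 3^{−14} = 10737573/4782969.
As a reduced fraction: E[X] = 3579191/1594323 ≈ 2.2449598.
Is E[X] < 1? NO.
Since E[X] ≥ 1, the first-moment bound is inconclusive at n = 47; it does NOT by itself certify R_3(6) > 47.

E[X] = 3579191/1594323 ≈ 2.2449598; E[X] ≥ 1; first-moment method inconclusive here.


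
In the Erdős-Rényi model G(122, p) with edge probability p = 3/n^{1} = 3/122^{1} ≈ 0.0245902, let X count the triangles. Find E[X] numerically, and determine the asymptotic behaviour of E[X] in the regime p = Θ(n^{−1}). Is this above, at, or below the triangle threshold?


Number of potential triangles: C(122, 3) = 295240.
Each occurs with probability p³ ≈ (0.0245902)³ ≈ 1.48690860e-05.
By linearity: E[X] = C(122, 3)·p³ ≈ 295240 · 1.48690860e-05 ≈ 4.389949.
Here α = 1, so p = 3/n is exactly at the triangle threshold p ~ 1/n. Asymptotically E[X] → c³/6 = 3³/6 = 9/2 ≈ 4.500000, a bounded constant. In this regime the triangle count is asymptotically Poisson(c³/6).

E[X] ≈ 4.389949; in regime p = Θ(1/n^{1}) E[X] stays bounded (at the triangle threshold p ~ 1/n).


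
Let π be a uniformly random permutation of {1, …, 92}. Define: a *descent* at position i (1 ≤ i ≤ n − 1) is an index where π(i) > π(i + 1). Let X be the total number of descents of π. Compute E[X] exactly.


Write X = Σ X_I over i = 1, …, 91, with X_I the indicator of one descent.
There are 91 indicators.
For each fixed i, the pair (π(i), π(i+1)) is a uniformly random ordered pair of distinct values from {1, …, 92}; by symmetry P[π(i) > π(i+1)] = 1/2.
By linearity: E[X] = 91 · (1/2) = (92 − 1) · (1/2) = 91/2 ≈ 45.500.

E[X] = 91/2 = 45.500.


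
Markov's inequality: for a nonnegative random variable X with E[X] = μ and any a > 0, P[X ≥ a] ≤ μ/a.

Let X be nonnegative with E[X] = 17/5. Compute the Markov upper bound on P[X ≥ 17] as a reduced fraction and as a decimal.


μ = E[X] = 17/5, a = 17.
Markov: P[X ≥ 17] ≤ μ/a = (17/5)/17 = 1/5.
Numerically: ≈ 0.200000.
(Since a = 17 > μ = 3.400000, the bound 1/5 is < 1 and informative.)

P[X ≥ 17] ≤ 1/5 ≈ 0.200000.


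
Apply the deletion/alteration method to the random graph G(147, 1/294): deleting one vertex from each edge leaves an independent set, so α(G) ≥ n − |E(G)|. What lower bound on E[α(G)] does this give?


E[|E(G)|] = C(147, 2)·p = 10731 · (1/294) = 73/2.
E[α(G)] ≥ n − E[|E(G)|] = 147 − 73/2 = 221/2.
Numerically: ≈ 110.50000.
(This is only a lower bound; the true E[α(G)] may be larger.)

E[α(G)] ≥ 221/2 ≈ 110.50000.


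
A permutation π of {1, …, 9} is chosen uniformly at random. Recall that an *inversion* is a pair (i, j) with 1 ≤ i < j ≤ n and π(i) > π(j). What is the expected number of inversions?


Write X = Σ X_I over the C(9, 2) = 36 pairs i < j, with X_I the indicator of one inversion.
There are 36 indicators.
For each fixed pair i < j, the values π(i) and π(j) are two distinct elements of {1, …, 9} in uniformly random order; by symmetry P[π(i) > π(j)] = 1/2.
By linearity: E[X] = 36 · (1/2) = C(9, 2) · (1/2) = 36/2 = 18 ≈ 18.00000.

E[X] = 18 = 18.00000.


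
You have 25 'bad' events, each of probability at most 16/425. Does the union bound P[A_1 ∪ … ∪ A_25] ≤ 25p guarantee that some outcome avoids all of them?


Union bound: P[∪_{i=1}^{25} A_i] ≤ Σ_i P[A_i] ≤ 25·p = 25·(16/425) = 16/17.
Numerically: 16/17 ≈ 0.941.
Is 16/17 < 1? YES.
Since P[∪ A_i] ≤ 16/17 < 1, the complement has P[∩ A_i^c] ≥ 1 − 16/17 = 1/17 > 0, so some outcome avoids every A_i.

25·p = 16/17 ≈ 0.941; existence CERTIFIED by the union bound.


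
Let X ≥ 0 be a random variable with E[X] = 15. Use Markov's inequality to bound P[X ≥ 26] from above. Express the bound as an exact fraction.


μ = E[X] = 15, a = 26.
Markov: P[X ≥ 26] ≤ μ/a = (15)/26 = 15/26.
Numerically: ≈ 0.577.
(Since a = 26 > μ = 15.000, the bound 15/26 is < 1 and informative.)

P[X ≥ 26] ≤ 15/26 ≈ 0.577.


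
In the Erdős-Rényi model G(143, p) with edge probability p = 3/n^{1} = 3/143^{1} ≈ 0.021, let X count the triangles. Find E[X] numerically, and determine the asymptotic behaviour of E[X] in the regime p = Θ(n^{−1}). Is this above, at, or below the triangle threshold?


Number of potential triangles: C(143, 3) = 477191.
Each occurs with probability p³ ≈ (0.021)³ ≈ 9.23327e-06.
By linearity: E[X] = C(143, 3)·p³ ≈ 477191 · 9.23327e-06 ≈ 4.406.
Here α = 1, so p = 3/n is exactly at the triangle threshold p ~ 1/n. Asymptotically E[X] → c³/6 = 3³/6 = 9/2 ≈ 4.500, a bounded constant. In this regime the triangle count is asymptotically Poisson(c³/6).

E[X] ≈ 4.406; in regime p = Θ(1/n^{1}) E[X] stays bounded (at the triangle threshold p ~ 1/n).


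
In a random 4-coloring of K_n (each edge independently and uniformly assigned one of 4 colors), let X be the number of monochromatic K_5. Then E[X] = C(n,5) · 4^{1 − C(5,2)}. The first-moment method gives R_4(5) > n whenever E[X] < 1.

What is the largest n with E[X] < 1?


We need C(n, 5) · 4^{1 − 10} < 1, i.e. C(n, 5) < 4^{10 − 1} = 262144.
Check values of n near the boundary:
  n = 29: C(29, 5) = 118755; 118755 < 262144? YES
  n = 30: C(30, 5) = 142506; 142506 < 262144? YES
  n = 31: C(31, 5) = 169911; 169911 < 262144? YES
  n = 32: C(32, 5) = 201376; 201376 < 262144? YES
  n = 33: C(33, 5) = 237336; 237336 < 262144? YES
  n = 34: C(34, 5) = 278256; 278256 < 262144? NO
The largest n with C(n, 5) < 262144 is n = 33 (where E[X] = 29667/32768 ≈ 0.9054). Hence R_4(5) > 33, i.e. R_4(5) ≥ 34.

Largest n = 33; hence R_4(5) > 33.


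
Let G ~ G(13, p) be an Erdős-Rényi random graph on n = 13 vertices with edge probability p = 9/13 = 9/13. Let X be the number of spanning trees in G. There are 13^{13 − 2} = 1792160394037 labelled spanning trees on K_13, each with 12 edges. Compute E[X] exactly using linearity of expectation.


K_13 has 13^{13 − 2} = 1792160394037 labelled spanning trees.
For each such spanning tree H, let X_H = 1 if all 12 edges of H are present in G. Then P[X_H = 1] = p^{12} = (9/13)^{12} = 282429536481/23298085122481.
By linearity of expectation: E[X] = Σ_H E[X_H] = 1792160394037 · p^{12} = 1792160394037 · 282429536481/23298085122481 = 282429536481/13.
Numerically: E[X] ≈ 2.173e+10.

E[X] = 1792160394037 · (9/13)^{12} = 282429536481/13 ≈ 2.173e+10.


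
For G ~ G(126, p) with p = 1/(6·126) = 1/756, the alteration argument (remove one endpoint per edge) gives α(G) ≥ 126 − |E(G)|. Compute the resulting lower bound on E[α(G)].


E[|E(G)|] = C(126, 2)·p = 7875 · (1/756) = 125/12.
E[α(G)] ≥ n − E[|E(G)|] = 126 − 125/12 = 1387/12.
Numerically: ≈ 115.583333.
(This is only a lower bound; the true E[α(G)] may be larger.)

E[α(G)] ≥ 1387/12 ≈ 115.583333.


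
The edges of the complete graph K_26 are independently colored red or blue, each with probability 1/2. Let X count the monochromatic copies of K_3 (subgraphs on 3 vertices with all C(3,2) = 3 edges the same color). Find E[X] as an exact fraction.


Let X = Σ_S X_S over the C(26, 3) = 2600 subsets S of size 3, where X_S = 1 if the K_3 on S is monochromatic.
For a fixed S, the K_3 on S has C(3, 2) = 3 edges. P[all 3 edges red] = (1/2)^3, and likewise for blue, so P[monochromatic] = 2·(1/2)^3 = 2^{1 − 3} = 1/4.
By linearity of expectation: E[X] = C(26, 3) · 2^{1 − 3} = 2600 · 1/4 = 650.
Numerically: E[X] ≈ 650.0000.

E[X] = C(26,3)·2^(1−C(3,2)) = 650 ≈ 650.0000.


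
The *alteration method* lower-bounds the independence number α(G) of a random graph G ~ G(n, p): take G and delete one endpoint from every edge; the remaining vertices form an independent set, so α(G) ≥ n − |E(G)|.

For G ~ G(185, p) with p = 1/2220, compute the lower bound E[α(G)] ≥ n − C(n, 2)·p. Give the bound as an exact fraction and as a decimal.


E[|E(G)|] = C(185, 2)·p = 17020 · (1/2220) = 23/3.
E[α(G)] ≥ n − E[|E(G)|] = 185 − 23/3 = 532/3.
Numerically: ≈ 177.333333.
(This is only a lower bound; the true E[α(G)] may be larger.)

E[α(G)] ≥ 532/3 ≈ 177.333333.


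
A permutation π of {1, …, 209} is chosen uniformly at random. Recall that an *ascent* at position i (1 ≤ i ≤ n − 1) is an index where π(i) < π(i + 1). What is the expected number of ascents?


Write X = Σ X_I over i = 1, …, 208, with X_I the indicator of one ascent.
There are 208 indicators.
For each fixed i, the pair (π(i), π(i+1)) is a uniformly random ordered pair of distinct values from {1, …, 209}; by symmetry P[π(i) < π(i+1)] = 1/2.
By linearity: E[X] = 208 · (1/2) = (209 − 1) · (1/2) = 104 ≈ 104.000000.

E[X] = 104 = 104.000000.


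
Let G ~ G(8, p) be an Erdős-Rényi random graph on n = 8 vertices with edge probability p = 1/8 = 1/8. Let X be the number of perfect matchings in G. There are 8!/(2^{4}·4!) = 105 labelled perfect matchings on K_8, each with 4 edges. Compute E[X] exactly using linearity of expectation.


K_8 has 8!/(2^{4}·4!) = 105 labelled perfect matchings.
For each such perfect matching H, let X_H = 1 if all 4 edges of H are present in G. Then P[X_H = 1] = p^{4} = (1/8)^{4} = 1/4096.
Summing the indicators: E[X] = Σ_H E[X_H] = 105 · p^{4} = 105 · 1/4096 = 105/4096.
Numerically: E[X] ≈ 0.0256.

E[X] = 105 · (1/8)^{4} = 105/4096 ≈ 0.0256.


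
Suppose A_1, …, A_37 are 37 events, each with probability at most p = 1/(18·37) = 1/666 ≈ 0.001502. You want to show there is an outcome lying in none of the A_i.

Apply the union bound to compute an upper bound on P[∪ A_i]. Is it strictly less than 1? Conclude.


Union bound: P[∪_{i=1}^{37} A_i] ≤ Σ_i P[A_i] ≤ 37·p = 37·(1/666) = 1/18.
Numerically: 1/18 ≈ 0.055556.
Is 1/18 < 1? YES.
Since P[∪ A_i] ≤ 1/18 < 1, the complement has P[∩ A_i^c] ≥ 1 − 1/18 = 17/18 > 0, so some outcome avoids every A_i.

37·p = 1/18 ≈ 0.055556; existence CERTIFIED by the union bound.


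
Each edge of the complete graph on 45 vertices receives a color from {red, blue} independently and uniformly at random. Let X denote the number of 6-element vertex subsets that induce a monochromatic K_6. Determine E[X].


Let X = Σ_S X_S over the C(45, 6) = 8145060 subsets S of size 6, where X_S = 1 if the K_6 on S is monochromatic.
For a fixed S, the K_6 on S has C(6, 2) = 15 edges. P[all 15 edges red] = (1/2)^15, and likewise for blue, so P[monochromatic] = 2·(1/2)^15 = 2^{1 − 15} = 1/16384.
Summing: E[X] = C(45, 6) · 2^{1 − 15} = 8145060 · 1/16384 = 2036265/4096.
Numerically: E[X] ≈ 497.135010.

E[X] = C(45,6)·2^(1−C(6,2)) = 2036265/4096 ≈ 497.135010.


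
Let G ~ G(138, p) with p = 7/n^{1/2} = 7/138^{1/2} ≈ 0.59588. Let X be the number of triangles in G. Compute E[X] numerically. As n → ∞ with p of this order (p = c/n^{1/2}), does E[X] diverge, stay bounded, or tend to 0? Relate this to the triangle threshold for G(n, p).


Number of potential triangles: C(138, 3) = 428536.
Each occurs with probability p³ ≈ (0.59588)³ ≈ 2.11580428e-01.
By linearity: E[X] = C(138, 3)·p³ ≈ 428536 · 2.11580428e-01 ≈ 90669.830110.
Since α = 1/2 < 1, p = c/n^{1/2} ≫ 1/n is above the triangle threshold p ~ 1/n. Asymptotically E[X] ~ (c³/6)·n^{3(1−α)} = (7³/6)·n^{1.5} → ∞; triangles are abundant w.h.p.

E[X] ≈ 90669.830110; in regime p = Θ(1/n^{1/2}) E[X] diverges (above the triangle threshold p ~ 1/n).


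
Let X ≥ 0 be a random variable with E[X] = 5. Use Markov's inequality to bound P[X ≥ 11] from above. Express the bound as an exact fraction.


μ = E[X] = 5, a = 11.
Markov: P[X ≥ 11] ≤ μ/a = (5)/11 = 5/11.
Numerically: ≈ 0.4545.
(Since a = 11 > μ = 5.0000, the bound 5/11 is < 1 and informative.)

P[X ≥ 11] ≤ 5/11 ≈ 0.4545.


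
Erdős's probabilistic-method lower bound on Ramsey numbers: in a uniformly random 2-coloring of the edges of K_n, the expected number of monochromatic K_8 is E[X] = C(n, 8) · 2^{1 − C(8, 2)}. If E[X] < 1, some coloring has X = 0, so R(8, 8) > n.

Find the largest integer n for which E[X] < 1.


We need C(n, 8) · 2^{1 − 28} < 1, i.e. C(n, 8) < 2^{28 − 1} = 134217728.
Check values of n near the boundary:
  n = 36: C(36, 8) = 30260340; 30260340 < 134217728? YES
  n = 37: C(37, 8) = 38608020; 38608020 < 134217728? YES
  n = 38: C(38, 8) = 48903492; 48903492 < 134217728? YES
  n = 39: C(39, 8) = 61523748; 61523748 < 134217728? YES
  n = 40: C(40, 8) = 76904685; 76904685 < 134217728? YES
  n = 41: C(41, 8) = 95548245; 95548245 < 134217728? YES
  n = 42: C(42, 8) = 118030185; 118030185 < 134217728? YES
  n = 43: C(43, 8) = 145008513; 145008513 < 134217728? NO
  n = 44: C(44, 8) = 177232627; 177232627 < 134217728? NO
The largest n with C(n, 8) < 134217728 is n = 42 (where E[X] = 118030185/134217728 ≈ 0.8794). Hence R(8, 8) > 42, i.e. R(8, 8) ≥ 43.

Largest n = 42; hence R(8, 8) > 42.


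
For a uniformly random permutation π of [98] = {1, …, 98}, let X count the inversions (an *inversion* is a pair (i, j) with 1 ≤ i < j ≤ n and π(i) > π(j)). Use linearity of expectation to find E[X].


Write X = Σ X_I over the C(98, 2) = 4753 pairs i < j, with X_I the indicator of one inversion.
There are 4753 indicators.
For each fixed pair i < j, the values π(i) and π(j) are two distinct elements of {1, …, 98} in uniformly random order; by symmetry P[π(i) > π(j)] = 1/2.
By linearity: E[X] = 4753 · (1/2) = C(98, 2) · (1/2) = 4753/2 = 4753/2 ≈ 2376.500000.

E[X] = 4753/2 = 2376.500000.


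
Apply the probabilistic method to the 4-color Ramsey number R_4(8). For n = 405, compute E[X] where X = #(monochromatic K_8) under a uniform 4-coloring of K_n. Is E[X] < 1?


E[X] = C(405, 8) · 4^{1 − 28} = 16745853821188050 · 4^{−27} = 16745853821188050/18014398509481984.
As a reduced fraction: E[X] = 8372926910594025/9007199254740992 ≈ 0.930.
Is E[X] < 1? YES.
Since E[X] < 1, there exists a 4-coloring of K_{405} with no monochromatic K_8; hence R_4(8) > 405.

E[X] = 8372926910594025/9007199254740992 ≈ 0.930; E[X] < 1, so R_4(8) > 405.


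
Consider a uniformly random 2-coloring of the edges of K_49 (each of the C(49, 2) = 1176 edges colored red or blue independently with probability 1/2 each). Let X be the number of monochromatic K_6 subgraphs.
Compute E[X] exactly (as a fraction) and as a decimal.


Let X = Σ_S X_S over the C(49, 6) = 13983816 subsets S of size 6, where X_S = 1 if the K_6 on S is monochromatic.
For a fixed S, the K_6 on S has C(6, 2) = 15 edges. P[all 15 edges red] = (1/2)^15, and likewise for blue, so P[monochromatic] = 2·(1/2)^15 = 2^{1 − 15} = 1/16384.
By linearity of expectation: E[X] = C(49, 6) · 2^{1 − 15} = 13983816 · 1/16384 = 1747977/2048.
Numerically: E[X] ≈ 853.504395.

E[X] = C(49,6)·2^(1−C(6,2)) = 1747977/2048 ≈ 853.504395.


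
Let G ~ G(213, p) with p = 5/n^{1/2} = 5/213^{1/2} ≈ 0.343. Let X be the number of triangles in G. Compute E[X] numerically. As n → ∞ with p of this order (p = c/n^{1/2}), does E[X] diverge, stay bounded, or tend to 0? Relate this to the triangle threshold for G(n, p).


Number of potential triangles: C(213, 3) = 1587986.
Each occurs with probability p³ ≈ (0.343)³ ≈ 4.02106e-02.
By linearity: E[X] = C(213, 3)·p³ ≈ 1587986 · 4.02106e-02 ≈ 63853.878.
Since α = 1/2 < 1, p = c/n^{1/2} ≫ 1/n is above the triangle threshold p ~ 1/n. Asymptotically E[X] ~ (c³/6)·n^{3(1−α)} = (5³/6)·n^{1.5} → ∞; triangles are abundant w.h.p.

E[X] ≈ 63853.878; in regime p = Θ(1/n^{1/2}) E[X] diverges (above the triangle threshold p ~ 1/n).


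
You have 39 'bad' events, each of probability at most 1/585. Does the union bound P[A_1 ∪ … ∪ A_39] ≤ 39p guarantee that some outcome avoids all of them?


Union bound: P[∪_{i=1}^{39} A_i] ≤ Σ_i P[A_i] ≤ 39·p = 39·(1/585) = 1/15.
Numerically: 1/15 ≈ 0.0667.
Is 1/15 < 1? YES.
Since P[∪ A_i] ≤ 1/15 < 1, the complement has P[∩ A_i^c] ≥ 1 − 1/15 = 14/15 > 0, so some outcome avoids every A_i.

39·p = 1/15 ≈ 0.0667; existence CERTIFIED by the union bound.


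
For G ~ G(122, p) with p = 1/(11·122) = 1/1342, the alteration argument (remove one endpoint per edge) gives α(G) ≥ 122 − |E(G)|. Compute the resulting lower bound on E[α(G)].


E[|E(G)|] = C(122, 2)·p = 7381 · (1/1342) = 11/2.
E[α(G)] ≥ n − E[|E(G)|] = 122 − 11/2 = 233/2.
Numerically: ≈ 116.5000.
(This is only a lower bound; the true E[α(G)] may be larger.)

E[α(G)] ≥ 233/2 ≈ 116.5000.


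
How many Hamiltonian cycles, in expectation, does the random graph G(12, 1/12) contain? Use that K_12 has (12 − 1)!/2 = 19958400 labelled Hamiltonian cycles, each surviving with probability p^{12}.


K_12 has (12 − 1)!/2 = 19958400 labelled Hamiltonian cycles.
For each such Hamiltonian cycle H, let X_H = 1 if all 12 edges of H are present in G. Then P[X_H = 1] = p^{12} = (1/12)^{12} = 1/8916100448256.
By linearity of expectation: E[X] = Σ_H E[X_H] = 19958400 · p^{12} = 19958400 · 1/8916100448256 = 1925/859963392.
Numerically: E[X] ≈ 2.23847e-06.

E[X] = 19958400 · (1/12)^{12} = 1925/859963392 ≈ 2.23847e-06.


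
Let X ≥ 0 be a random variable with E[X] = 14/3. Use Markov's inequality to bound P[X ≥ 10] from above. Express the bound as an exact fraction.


μ = E[X] = 14/3, a = 10.
Markov: P[X ≥ 10] ≤ μ/a = (14/3)/10 = 7/15.
Numerically: ≈ 0.466667.
(Since a = 10 > μ = 4.666667, the bound 7/15 is < 1 and informative.)

P[X ≥ 10] ≤ 7/15 ≈ 0.466667.


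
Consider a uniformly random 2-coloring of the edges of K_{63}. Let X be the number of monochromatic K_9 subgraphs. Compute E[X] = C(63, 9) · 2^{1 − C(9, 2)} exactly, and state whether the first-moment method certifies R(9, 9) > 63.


E[X] = C(63, 9) · 2^{1 − 36} = 23667689815 · 2^{−35} = 23667689815/34359738368.
As a reduced fraction: E[X] = 23667689815/34359738368 ≈ 0.6888.
Is E[X] < 1? YES.
Since E[X] < 1, there exists a 2-coloring of K_{63} with no monochromatic K_9; hence R(9, 9) > 63.

E[X] = 23667689815/34359738368 ≈ 0.6888; E[X] < 1, so R(9, 9) > 63.


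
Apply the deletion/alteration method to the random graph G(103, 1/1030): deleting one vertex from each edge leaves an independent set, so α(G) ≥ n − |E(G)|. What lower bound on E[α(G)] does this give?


E[|E(G)|] = C(103, 2)·p = 5253 · (1/1030) = 51/10.
E[α(G)] ≥ n − E[|E(G)|] = 103 − 51/10 = 979/10.
Numerically: ≈ 97.900.
(This is only a lower bound; the true E[α(G)] may be larger.)

E[α(G)] ≥ 979/10 ≈ 97.900.


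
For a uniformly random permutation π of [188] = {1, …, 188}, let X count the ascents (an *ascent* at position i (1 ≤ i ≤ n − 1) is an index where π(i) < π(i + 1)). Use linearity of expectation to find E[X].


Write X = Σ X_I over i = 1, …, 187, with X_I the indicator of one ascent.
There are 187 indicators.
For each fixed i, the pair (π(i), π(i+1)) is a uniformly random ordered pair of distinct values from {1, …, 188}; by symmetry P[π(i) < π(i+1)] = 1/2.
By linearity: E[X] = 187 · (1/2) = (188 − 1) · (1/2) = 187/2 ≈ 93.500.

E[X] = 187/2 = 93.500.


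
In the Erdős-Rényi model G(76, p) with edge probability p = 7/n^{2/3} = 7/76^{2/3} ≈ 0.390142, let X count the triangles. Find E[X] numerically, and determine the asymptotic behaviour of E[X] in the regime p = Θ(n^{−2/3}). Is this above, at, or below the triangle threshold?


Number of potential triangles: C(76, 3) = 70300.
Each occurs with probability p³ ≈ (0.390142)³ ≈ 5.93836565e-02.
By linearity: E[X] = C(76, 3)·p³ ≈ 70300 · 5.93836565e-02 ≈ 4174.671053.
Since α = 2/3 < 1, p = c/n^{2/3} ≫ 1/n is above the triangle threshold p ~ 1/n. Asymptotically E[X] ~ (c³/6)·n^{3(1−α)} = (7³/6)·n^{1} → ∞; triangles are abundant w.h.p.

E[X] ≈ 4174.671053; in regime p = Θ(1/n^{2/3}) E[X] diverges (above the triangle threshold p ~ 1/n).


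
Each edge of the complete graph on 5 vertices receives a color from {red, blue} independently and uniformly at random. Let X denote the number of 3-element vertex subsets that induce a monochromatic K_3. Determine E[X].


Let X = Σ_S X_S over the C(5, 3) = 10 subsets S of size 3, where X_S = 1 if the K_3 on S is monochromatic.
For a fixed S, the K_3 on S has C(3, 2) = 3 edges. P[all 3 edges red] = (1/2)^3, and likewise for blue, so P[monochromatic] = 2·(1/2)^3 = 2^{1 − 3} = 1/4.
Summing: E[X] = C(5, 3) · 2^{1 − 3} = 10 · 1/4 = 5/2.
Numerically: E[X] ≈ 2.50000.

E[X] = C(5,3)·2^(1−C(3,2)) = 5/2 ≈ 2.50000.


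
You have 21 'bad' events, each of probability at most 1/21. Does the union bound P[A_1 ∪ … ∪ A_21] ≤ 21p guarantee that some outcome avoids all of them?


Union bound: P[∪_{i=1}^{21} A_i] ≤ Σ_i P[A_i] ≤ 21·p = 21·(1/21) = 1.
Numerically: 1 ≈ 1.00000.
Is 1 < 1? NO.
Since the bound 1 is ≥ 1, the union bound is uninformative here; it does NOT by itself certify existence.

21·p = 1 ≈ 1.00000; existence NOT certified by the union bound.


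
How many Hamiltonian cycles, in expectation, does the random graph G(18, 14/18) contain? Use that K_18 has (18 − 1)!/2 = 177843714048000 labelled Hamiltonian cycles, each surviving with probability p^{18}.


K_18 has (18 − 1)!/2 = 177843714048000 labelled Hamiltonian cycles.
For each such Hamiltonian cycle H, let X_H = 1 if all 18 edges of H are present in G. Then P[X_H = 1] = p^{18} = (7/9)^{18} = 1628413597910449/150094635296999121.
By linearity of expectation: E[X] = Σ_H E[X_H] = 177843714048000 · p^{18} = 177843714048000 · 1628413597910449/150094635296999121 = 397260798708725298034688000/205891132094649.
Numerically: E[X] ≈ 1.92947e+12.

E[X] = 177843714048000 · (7/9)^{18} = 397260798708725298034688000/205891132094649 ≈ 1.92947e+12.


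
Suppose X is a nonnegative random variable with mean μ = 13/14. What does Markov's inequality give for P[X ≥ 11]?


μ = E[X] = 13/14, a = 11.
Markov: P[X ≥ 11] ≤ μ/a = (13/14)/11 = 13/154.
Numerically: ≈ 0.08442.
(Since a = 11 > μ = 0.92857, the bound 13/154 is < 1 and informative.)

P[X ≥ 11] ≤ 13/154 ≈ 0.08442.


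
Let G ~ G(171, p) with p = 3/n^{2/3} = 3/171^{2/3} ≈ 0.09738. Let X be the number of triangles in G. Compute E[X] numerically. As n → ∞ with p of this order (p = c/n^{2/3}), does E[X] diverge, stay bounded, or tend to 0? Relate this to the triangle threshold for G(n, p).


Number of potential triangles: C(171, 3) = 818805.
Each occurs with probability p³ ≈ (0.09738)³ ≈ 9.233610e-04.
By linearity: E[X] = C(171, 3)·p³ ≈ 818805 · 9.233610e-04 ≈ 756.0526.
Since α = 2/3 < 1, p = c/n^{2/3} ≫ 1/n is above the triangle threshold p ~ 1/n. Asymptotically E[X] ~ (c³/6)·n^{3(1−α)} = (3³/6)·n^{1} → ∞; triangles are abundant w.h.p.

E[X] ≈ 756.0526; in regime p = Θ(1/n^{2/3}) E[X] diverges (above the triangle threshold p ~ 1/n).


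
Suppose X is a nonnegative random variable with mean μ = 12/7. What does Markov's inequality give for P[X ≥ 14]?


μ = E[X] = 12/7, a = 14.
Markov: P[X ≥ 14] ≤ μ/a = (12/7)/14 = 6/49.
Numerically: ≈ 0.12245.
(Since a = 14 > μ = 1.71429, the bound 6/49 is < 1 and informative.)

P[X ≥ 14] ≤ 6/49 ≈ 0.12245.


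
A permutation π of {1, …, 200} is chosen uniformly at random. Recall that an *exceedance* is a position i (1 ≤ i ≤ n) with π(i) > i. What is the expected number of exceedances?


Write X = Σ_{i=1}^{200} X_i, where X_i = 1_{π(i) > i}.
For each fixed i, π(i) is uniform over {1, …, 200} (marginal of a uniform permutation), so P[π(i) > i] = (n − i)/n. Summing: Σ_{i=1}^{200} (n − i)/n = (0 + 1 + … + 199)/200 = 200(200 − 1)/(2·200) = (200 − 1)/2.
Hence E[X] = Σ_{i=1}^{200} (200 − i)/200 = 199/2 ≈ 99.500.

E[X] = 199/2 = 99.500.


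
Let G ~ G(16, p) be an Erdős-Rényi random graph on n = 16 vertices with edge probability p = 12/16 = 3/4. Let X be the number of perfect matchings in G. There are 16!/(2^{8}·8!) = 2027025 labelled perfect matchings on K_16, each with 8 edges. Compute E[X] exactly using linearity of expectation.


K_16 has 16!/(2^{8}·8!) = 2027025 labelled perfect matchings.
For each such perfect matching H, let X_H = 1 if all 8 edges of H are present in G. Then P[X_H = 1] = p^{8} = (3/4)^{8} = 6561/65536.
By linearity of expectation: E[X] = Σ_H E[X_H] = 2027025 · p^{8} = 2027025 · 6561/65536 = 13299311025/65536.
Numerically: E[X] ≈ 2.03e+05.

E[X] = 2027025 · (3/4)^{8} = 13299311025/65536 ≈ 2.03e+05.


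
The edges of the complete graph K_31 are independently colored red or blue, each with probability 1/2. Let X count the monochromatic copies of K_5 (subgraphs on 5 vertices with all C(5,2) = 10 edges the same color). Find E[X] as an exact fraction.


Let X = Σ_S X_S over the C(31, 5) = 169911 subsets S of size 5, where X_S = 1 if the K_5 on S is monochromatic.
For a fixed S, the K_5 on S has C(5, 2) = 10 edges. P[all 10 edges red] = (1/2)^10, and likewise for blue, so P[monochromatic] = 2·(1/2)^10 = 2^{1 − 10} = 1/512.
Summing: E[X] = C(31, 5) · 2^{1 − 10} = 169911 · 1/512 = 169911/512.
Numerically: E[X] ≈ 331.857.

E[X] = C(31,5)·2^(1−C(5,2)) = 169911/512 ≈ 331.857.


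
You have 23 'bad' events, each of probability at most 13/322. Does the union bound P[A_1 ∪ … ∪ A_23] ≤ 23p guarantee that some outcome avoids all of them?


Union bound: P[∪_{i=1}^{23} A_i] ≤ Σ_i P[A_i] ≤ 23·p = 23·(13/322) = 13/14.
Numerically: 13/14 ≈ 0.92857.
Is 13/14 < 1? YES.
Since P[∪ A_i] ≤ 13/14 < 1, the complement has P[∩ A_i^c] ≥ 1 − 13/14 = 1/14 > 0, so some outcome avoids every A_i.

23·p = 13/14 ≈ 0.92857; existence CERTIFIED by the union bound.


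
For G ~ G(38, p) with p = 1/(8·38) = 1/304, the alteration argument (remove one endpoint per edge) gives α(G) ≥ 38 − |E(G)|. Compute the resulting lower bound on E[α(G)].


E[|E(G)|] = C(38, 2)·p = 703 · (1/304) = 37/16.
E[α(G)] ≥ n − E[|E(G)|] = 38 − 37/16 = 571/16.
Numerically: ≈ 35.688.
(This is only a lower bound; the true E[α(G)] may be larger.)

E[α(G)] ≥ 571/16 ≈ 35.688.


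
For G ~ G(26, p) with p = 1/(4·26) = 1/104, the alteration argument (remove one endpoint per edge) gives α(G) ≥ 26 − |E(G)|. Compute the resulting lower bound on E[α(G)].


E[|E(G)|] = C(26, 2)·p = 325 · (1/104) = 25/8.
E[α(G)] ≥ n − E[|E(G)|] = 26 − 25/8 = 183/8.
Numerically: ≈ 22.875000.
(This is only a lower bound; the true E[α(G)] may be larger.)

E[α(G)] ≥ 183/8 ≈ 22.875000.


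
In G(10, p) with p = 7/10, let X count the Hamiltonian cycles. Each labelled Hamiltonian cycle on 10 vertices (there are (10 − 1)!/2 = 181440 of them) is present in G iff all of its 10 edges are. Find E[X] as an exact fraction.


K_10 has (10 − 1)!/2 = 181440 labelled Hamiltonian cycles.
For each such Hamiltonian cycle H, let X_H = 1 if all 10 edges of H are present in G. Then P[X_H = 1] = p^{10} = (7/10)^{10} = 282475249/10000000000.
By linearity: E[X] = Σ_H E[X_H] = 181440 · p^{10} = 181440 · 282475249/10000000000 = 160163466183/31250000.
Numerically: E[X] ≈ 5125.23.

E[X] = 181440 · (7/10)^{10} = 160163466183/31250000 ≈ 5125.23.


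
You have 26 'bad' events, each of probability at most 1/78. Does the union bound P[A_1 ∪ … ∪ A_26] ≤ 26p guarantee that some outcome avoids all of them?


Union bound: P[∪_{i=1}^{26} A_i] ≤ Σ_i P[A_i] ≤ 26·p = 26·(1/78) = 1/3.
Numerically: 1/3 ≈ 0.333333.
Is 1/3 < 1? YES.
Since P[∪ A_i] ≤ 1/3 < 1, the complement has P[∩ A_i^c] ≥ 1 − 1/3 = 2/3 > 0, so some outcome avoids every A_i.

26·p = 1/3 ≈ 0.333333; existence CERTIFIED by the union bound.


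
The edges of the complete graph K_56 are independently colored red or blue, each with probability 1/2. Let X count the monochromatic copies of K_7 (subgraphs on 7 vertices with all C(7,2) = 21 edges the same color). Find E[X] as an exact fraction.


Let X = Σ_S X_S over the C(56, 7) = 231917400 subsets S of size 7, where X_S = 1 if the K_7 on S is monochromatic.
For a fixed S, the K_7 on S has C(7, 2) = 21 edges. P[all 21 edges red] = (1/2)^21, and likewise for blue, so P[monochromatic] = 2·(1/2)^21 = 2^{1 − 21} = 1/1048576.
Summing: E[X] = C(56, 7) · 2^{1 − 21} = 231917400 · 1/1048576 = 28989675/131072.
Numerically: E[X] ≈ 221.1737.

E[X] = C(56,7)·2^(1−C(7,2)) = 28989675/131072 ≈ 221.1737.


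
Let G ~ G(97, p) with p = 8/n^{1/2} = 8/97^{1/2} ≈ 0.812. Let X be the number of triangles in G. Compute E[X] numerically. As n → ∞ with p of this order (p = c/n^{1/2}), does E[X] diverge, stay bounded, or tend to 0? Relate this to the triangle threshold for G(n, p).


Number of potential triangles: C(97, 3) = 147440.
Each occurs with probability p³ ≈ (0.812)³ ≈ 5.35935e-01.
By linearity: E[X] = C(97, 3)·p³ ≈ 147440 · 5.35935e-01 ≈ 79018.300.
Since α = 1/2 < 1, p = c/n^{1/2} ≫ 1/n is above the triangle threshold p ~ 1/n. Asymptotically E[X] ~ (c³/6)·n^{3(1−α)} = (8³/6)·n^{1.5} → ∞; triangles are abundant w.h.p.

E[X] ≈ 79018.300; in regime p = Θ(1/n^{1/2}) E[X] diverges (above the triangle threshold p ~ 1/n).


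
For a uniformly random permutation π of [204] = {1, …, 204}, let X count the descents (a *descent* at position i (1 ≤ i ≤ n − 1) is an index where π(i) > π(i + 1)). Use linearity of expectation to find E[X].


Write X = Σ X_I over i = 1, …, 203, with X_I the indicator of one descent.
There are 203 indicators.
For each fixed i, the pair (π(i), π(i+1)) is a uniformly random ordered pair of distinct values from {1, …, 204}; by symmetry P[π(i) > π(i+1)] = 1/2.
By linearity: E[X] = 203 · (1/2) = (204 − 1) · (1/2) = 203/2 ≈ 101.500.

E[X] = 203/2 = 101.500.


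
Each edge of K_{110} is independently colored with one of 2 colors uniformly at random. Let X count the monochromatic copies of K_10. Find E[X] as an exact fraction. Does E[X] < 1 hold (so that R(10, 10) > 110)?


E[X] = C(110, 10) · 2^{1 − 45} = 46897636623981 · 2^{−44} = 46897636623981/17592186044416.
As a reduced fraction: E[X] = 46897636623981/17592186044416 ≈ 2.666.
Is E[X] < 1? NO.
Since E[X] ≥ 1, the first-moment bound is inconclusive at n = 110; it does NOT by itself certify R(10, 10) > 110.

E[X] = 46897636623981/17592186044416 ≈ 2.666; E[X] ≥ 1; first-moment method inconclusive here.


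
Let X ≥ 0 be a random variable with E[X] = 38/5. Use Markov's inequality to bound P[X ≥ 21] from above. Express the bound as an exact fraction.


μ = E[X] = 38/5, a = 21.
Markov: P[X ≥ 21] ≤ μ/a = (38/5)/21 = 38/105.
Numerically: ≈ 0.3619.
(Since a = 21 > μ = 7.6000, the bound 38/105 is < 1 and informative.)

P[X ≥ 21] ≤ 38/105 ≈ 0.3619.


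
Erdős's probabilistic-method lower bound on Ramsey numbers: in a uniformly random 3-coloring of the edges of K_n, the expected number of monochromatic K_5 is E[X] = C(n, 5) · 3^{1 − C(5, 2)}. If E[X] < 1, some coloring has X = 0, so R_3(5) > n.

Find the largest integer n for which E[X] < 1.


We need C(n, 5) · 3^{1 − 10} < 1, i.e. C(n, 5) < 3^{10 − 1} = 19683.
Check values of n near the boundary:
  n = 15: C(15, 5) = 3003; 3003 < 19683? YES
  n = 16: C(16, 5) = 4368; 4368 < 19683? YES
  n = 17: C(17, 5) = 6188; 6188 < 19683? YES
  n = 18: C(18, 5) = 8568; 8568 < 19683? YES
  n = 19: C(19, 5) = 11628; 11628 < 19683? YES
  n = 20: C(20, 5) = 15504; 15504 < 19683? YES
  n = 21: C(21, 5) = 20349; 20349 < 19683? NO
  n = 22: C(22, 5) = 26334; 26334 < 19683? NO
The largest n with C(n, 5) < 19683 is n = 20 (where E[X] = 5168/6561 ≈ 0.787685). Hence R_3(5) > 20, i.e. R_3(5) ≥ 21.

Largest n = 20; hence R_3(5) > 20.


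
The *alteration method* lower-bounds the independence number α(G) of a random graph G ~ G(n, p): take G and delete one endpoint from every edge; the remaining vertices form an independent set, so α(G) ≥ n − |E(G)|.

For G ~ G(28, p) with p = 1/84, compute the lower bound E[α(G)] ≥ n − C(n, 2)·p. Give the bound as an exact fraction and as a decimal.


E[|E(G)|] = C(28, 2)·p = 378 · (1/84) = 9/2.
E[α(G)] ≥ n − E[|E(G)|] = 28 − 9/2 = 47/2.
Numerically: ≈ 23.50000.
(This is only a lower bound; the true E[α(G)] may be larger.)

E[α(G)] ≥ 47/2 ≈ 23.50000.


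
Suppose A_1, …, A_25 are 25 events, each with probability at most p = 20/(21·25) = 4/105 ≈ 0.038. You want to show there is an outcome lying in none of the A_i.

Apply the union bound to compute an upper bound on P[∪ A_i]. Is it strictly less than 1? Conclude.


Union bound: P[∪_{i=1}^{25} A_i] ≤ Σ_i P[A_i] ≤ 25·p = 25·(4/105) = 20/21.
Numerically: 20/21 ≈ 0.952.
Is 20/21 < 1? YES.
Since P[∪ A_i] ≤ 20/21 < 1, the complement has P[∩ A_i^c] ≥ 1 − 20/21 = 1/21 > 0, so some outcome avoids every A_i.

25·p = 20/21 ≈ 0.952; existence CERTIFIED by the union bound.


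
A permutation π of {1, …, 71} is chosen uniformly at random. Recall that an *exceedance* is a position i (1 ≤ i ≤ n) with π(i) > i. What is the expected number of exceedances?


Write X = Σ_{i=1}^{71} X_i, where X_i = 1_{π(i) > i}.
For each fixed i, π(i) is uniform over {1, …, 71} (marginal of a uniform permutation), so P[π(i) > i] = (n − i)/n. Summing: Σ_{i=1}^{71} (n − i)/n = (0 + 1 + … + 70)/71 = 71(71 − 1)/(2·71) = (71 − 1)/2.
Hence E[X] = Σ_{i=1}^{71} (71 − i)/71 = 35 ≈ 35.0000.

E[X] = 35 = 35.0000.


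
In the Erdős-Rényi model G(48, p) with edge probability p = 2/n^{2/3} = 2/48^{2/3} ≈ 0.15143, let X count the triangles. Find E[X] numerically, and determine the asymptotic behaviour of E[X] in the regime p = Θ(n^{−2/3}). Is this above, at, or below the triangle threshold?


Number of potential triangles: C(48, 3) = 17296.
Each occurs with probability p³ ≈ (0.15143)³ ≈ 3.4722222e-03.
By linearity: E[X] = C(48, 3)·p³ ≈ 17296 · 3.4722222e-03 ≈ 60.05556.
Since α = 2/3 < 1, p = c/n^{2/3} ≫ 1/n is above the triangle threshold p ~ 1/n. Asymptotically E[X] ~ (c³/6)·n^{3(1−α)} = (2³/6)·n^{1} → ∞; triangles are abundant w.h.p.

E[X] ≈ 60.05556; in regime p = Θ(1/n^{2/3}) E[X] diverges (above the triangle threshold p ~ 1/n).


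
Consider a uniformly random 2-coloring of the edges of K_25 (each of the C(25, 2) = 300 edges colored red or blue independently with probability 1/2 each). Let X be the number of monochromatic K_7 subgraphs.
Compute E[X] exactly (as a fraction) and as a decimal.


Let X = Σ_S X_S over the C(25, 7) = 480700 subsets S of size 7, where X_S = 1 if the K_7 on S is monochromatic.
For a fixed S, the K_7 on S has C(7, 2) = 21 edges. P[all 21 edges red] = (1/2)^21, and likewise for blue, so P[monochromatic] = 2·(1/2)^21 = 2^{1 − 21} = 1/1048576.
By linearity: E[X] = C(25, 7) · 2^{1 − 21} = 480700 · 1/1048576 = 120175/262144.
Numerically: E[X] ≈ 0.458431.

E[X] = C(25,7)·2^(1−C(7,2)) = 120175/262144 ≈ 0.458431.


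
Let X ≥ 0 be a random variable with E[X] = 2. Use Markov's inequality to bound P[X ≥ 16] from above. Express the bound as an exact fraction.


μ = E[X] = 2, a = 16.
Markov: P[X ≥ 16] ≤ μ/a = (2)/16 = 1/8.
Numerically: ≈ 0.125.
(Since a = 16 > μ = 2.000, the bound 1/8 is < 1 and informative.)

P[X ≥ 16] ≤ 1/8 ≈ 0.125.


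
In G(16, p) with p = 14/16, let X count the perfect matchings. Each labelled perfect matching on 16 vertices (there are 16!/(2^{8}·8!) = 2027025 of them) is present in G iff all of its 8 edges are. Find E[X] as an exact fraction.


K_16 has 16!/(2^{8}·8!) = 2027025 labelled perfect matchings.
For each such perfect matching H, let X_H = 1 if all 8 edges of H are present in G. Then P[X_H = 1] = p^{8} = (7/8)^{8} = 5764801/16777216.
By linearity of expectation: E[X] = Σ_H E[X_H] = 2027025 · p^{8} = 2027025 · 5764801/16777216 = 11685395747025/16777216.
Numerically: E[X] ≈ 6.965e+05.

E[X] = 2027025 · (7/8)^{8} = 11685395747025/16777216 ≈ 6.965e+05.


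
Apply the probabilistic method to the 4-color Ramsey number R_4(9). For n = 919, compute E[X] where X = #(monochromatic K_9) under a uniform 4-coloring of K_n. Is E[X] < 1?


E[X] = C(919, 9) · 4^{1 − 36} = 1238828681639563077558 · 4^{−35} = 1238828681639563077558/1180591620717411303424.
As a reduced fraction: E[X] = 619414340819781538779/590295810358705651712 ≈ 1.049329.
Is E[X] < 1? NO.
Since E[X] ≥ 1, the first-moment bound is inconclusive at n = 919; it does NOT by itself certify R_4(9) > 919.

E[X] = 619414340819781538779/590295810358705651712 ≈ 1.049329; E[X] ≥ 1; first-moment method inconclusive here.


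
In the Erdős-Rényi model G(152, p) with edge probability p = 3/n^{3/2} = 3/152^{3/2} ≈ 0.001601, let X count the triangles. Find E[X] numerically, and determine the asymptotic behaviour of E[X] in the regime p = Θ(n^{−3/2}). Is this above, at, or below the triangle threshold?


Number of potential triangles: C(152, 3) = 573800.
Each occurs with probability p³ ≈ (0.001601)³ ≈ 4.102680e-09.
By linearity: E[X] = C(152, 3)·p³ ≈ 573800 · 4.102680e-09 ≈ 0.0024.
Since α = 3/2 > 1, p = c/n^{3/2} = o(1/n) is below the triangle threshold p ~ 1/n. Asymptotically E[X] ~ (c³/6)·n^{3(1−α)} = (3³/6)·n^{-1.5} → 0, so by Markov's inequality G has no triangles w.h.p.

E[X] ≈ 0.0024; in regime p = Θ(1/n^{3/2}) E[X] tends to 0 (below the triangle threshold p ~ 1/n).


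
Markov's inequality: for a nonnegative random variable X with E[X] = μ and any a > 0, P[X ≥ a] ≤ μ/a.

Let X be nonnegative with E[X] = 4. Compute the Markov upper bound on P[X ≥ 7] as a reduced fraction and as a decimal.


μ = E[X] = 4, a = 7.
Markov: P[X ≥ 7] ≤ μ/a = (4)/7 = 4/7.
Numerically: ≈ 0.571429.
(Since a = 7 > μ = 4.000000, the bound 4/7 is < 1 and informative.)

P[X ≥ 7] ≤ 4/7 ≈ 0.571429.


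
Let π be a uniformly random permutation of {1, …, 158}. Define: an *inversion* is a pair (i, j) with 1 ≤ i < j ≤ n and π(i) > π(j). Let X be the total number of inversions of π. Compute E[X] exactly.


Write X = Σ X_I over the C(158, 2) = 12403 pairs i < j, with X_I the indicator of one inversion.
There are 12403 indicators.
For each fixed pair i < j, the values π(i) and π(j) are two distinct elements of {1, …, 158} in uniformly random order; by symmetry P[π(i) > π(j)] = 1/2.
By linearity: E[X] = 12403 · (1/2) = C(158, 2) · (1/2) = 12403/2 = 12403/2 ≈ 6201.500000.

E[X] = 12403/2 = 6201.500000.


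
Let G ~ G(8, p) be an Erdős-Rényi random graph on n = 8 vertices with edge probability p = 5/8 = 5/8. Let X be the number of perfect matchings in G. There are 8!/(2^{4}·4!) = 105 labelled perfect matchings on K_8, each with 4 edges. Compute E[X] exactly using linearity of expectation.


K_8 has 8!/(2^{4}·4!) = 105 labelled perfect matchings.
For each such perfect matching H, let X_H = 1 if all 4 edges of H are present in G. Then P[X_H = 1] = p^{4} = (5/8)^{4} = 625/4096.
By linearity of expectation: E[X] = Σ_H E[X_H] = 105 · p^{4} = 105 · 625/4096 = 65625/4096.
Numerically: E[X] ≈ 16.0217.

E[X] = 105 · (5/8)^{4} = 65625/4096 ≈ 16.0217.


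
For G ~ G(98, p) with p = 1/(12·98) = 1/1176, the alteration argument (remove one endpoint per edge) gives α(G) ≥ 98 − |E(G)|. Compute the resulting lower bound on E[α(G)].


E[|E(G)|] = C(98, 2)·p = 4753 · (1/1176) = 97/24.
E[α(G)] ≥ n − E[|E(G)|] = 98 − 97/24 = 2255/24.
Numerically: ≈ 93.9583.
(This is only a lower bound; the true E[α(G)] may be larger.)

E[α(G)] ≥ 2255/24 ≈ 93.9583.


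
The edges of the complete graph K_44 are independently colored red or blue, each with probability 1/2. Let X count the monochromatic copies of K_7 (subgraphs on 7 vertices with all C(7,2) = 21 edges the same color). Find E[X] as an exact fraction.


Let X = Σ_S X_S over the C(44, 7) = 38320568 subsets S of size 7, where X_S = 1 if the K_7 on S is monochromatic.
For a fixed S, the K_7 on S has C(7, 2) = 21 edges. P[all 21 edges red] = (1/2)^21, and likewise for blue, so P[monochromatic] = 2·(1/2)^21 = 2^{1 − 21} = 1/1048576.
By linearity: E[X] = C(44, 7) · 2^{1 − 21} = 38320568 · 1/1048576 = 4790071/131072.
Numerically: E[X] ≈ 36.5453.

E[X] = C(44,7)·2^(1−C(7,2)) = 4790071/131072 ≈ 36.5453.
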